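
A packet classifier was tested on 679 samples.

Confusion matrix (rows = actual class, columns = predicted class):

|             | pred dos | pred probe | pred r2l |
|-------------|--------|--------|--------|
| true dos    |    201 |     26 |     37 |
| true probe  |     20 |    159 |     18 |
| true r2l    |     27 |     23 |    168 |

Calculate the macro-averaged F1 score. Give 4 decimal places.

0.7774

Per-class F1 score (2·TP/(2·TP+FP+FN)):
  dos: TP=201, FP=20+27=47, FN=26+37=63 → 402/512 = 0.78516
  probe: TP=159, FP=26+23=49, FN=20+18=38 → 318/405 = 0.78519
  r2l: TP=168, FP=37+18=55, FN=27+23=50 → 336/441 = 0.76190
Macro-F1 score = mean = (0.78516 + 0.78519 + 0.76190) / 3 = 0.7774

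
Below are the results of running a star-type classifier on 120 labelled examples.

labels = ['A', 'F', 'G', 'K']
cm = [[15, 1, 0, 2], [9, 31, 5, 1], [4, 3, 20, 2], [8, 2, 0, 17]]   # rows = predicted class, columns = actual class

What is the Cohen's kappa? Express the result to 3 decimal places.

Observed agreement pₒ = trace/N = 83/120 = 0.6917
Expected agreement pₑ = Σ (rowᵢ·colᵢ)/N² = (36·18 + 37·46 + 25·29 + 22·27)/120² = 0.2548
κ = (pₒ − pₑ)/(1 − pₑ) = (0.6917 − 0.2548)/(1 − 0.2548) = 0.586

0.586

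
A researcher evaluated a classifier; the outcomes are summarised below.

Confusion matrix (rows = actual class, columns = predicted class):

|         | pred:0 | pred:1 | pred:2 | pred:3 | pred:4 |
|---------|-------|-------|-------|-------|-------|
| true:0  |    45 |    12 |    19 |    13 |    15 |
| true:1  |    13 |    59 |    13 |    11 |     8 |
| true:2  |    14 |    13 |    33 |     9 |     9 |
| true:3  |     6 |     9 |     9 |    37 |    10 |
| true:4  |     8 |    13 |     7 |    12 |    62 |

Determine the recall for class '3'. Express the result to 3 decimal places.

One-vs-rest for '3': TP = diagonal; FP = other classes predicted '3'; FN = '3' predicted as other.
recall = TP/(TP+FN).
3: TP=37, FN=6+9+9+10=34 → 37/71 = 0.5211

0.521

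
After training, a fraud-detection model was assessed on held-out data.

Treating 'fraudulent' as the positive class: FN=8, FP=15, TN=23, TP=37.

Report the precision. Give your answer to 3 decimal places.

Precision = TP/(TP+FP) = 37/(37+15) = 37/52 = 0.712

0.712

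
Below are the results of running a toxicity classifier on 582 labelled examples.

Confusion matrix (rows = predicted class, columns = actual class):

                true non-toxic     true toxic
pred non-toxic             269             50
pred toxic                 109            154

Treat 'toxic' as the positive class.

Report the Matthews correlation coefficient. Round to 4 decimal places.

MCC = (TP·TN − FP·FN) / √((TP+FP)(TP+FN)(TN+FP)(TN+FN))
Numerator = 154·269 − 109·50 = 35976
Denominator = √(263·204·378·319) = √6469465464 = 80432.9874
MCC = 35976 / 80432.9874 = 0.4473

0.4473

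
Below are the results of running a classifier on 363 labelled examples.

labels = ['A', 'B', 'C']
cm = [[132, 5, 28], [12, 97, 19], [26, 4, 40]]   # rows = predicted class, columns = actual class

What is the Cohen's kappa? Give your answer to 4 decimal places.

Observed agreement pₒ = trace/N = 269/363 = 0.74105
Expected agreement pₑ = Σ (rowᵢ·colᵢ)/N² = (170·165 + 106·128 + 87·70)/363² = 0.36206
κ = (pₒ − pₑ)/(1 − pₑ) = (0.74105 − 0.36206)/(1 − 0.36206) = 0.5941

0.5941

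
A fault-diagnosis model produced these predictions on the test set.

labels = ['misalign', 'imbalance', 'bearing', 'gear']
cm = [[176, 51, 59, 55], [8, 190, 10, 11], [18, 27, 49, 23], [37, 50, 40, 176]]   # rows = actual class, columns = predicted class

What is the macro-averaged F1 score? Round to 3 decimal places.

Per-class F1 score (2·TP/(2·TP+FP+FN)):
  misalign: TP=176, FP=8+18+37=63, FN=51+59+55=165 → 352/580 = 0.6069
  imbalance: TP=190, FP=51+27+50=128, FN=8+10+11=29 → 380/537 = 0.7076
  bearing: TP=49, FP=59+10+40=109, FN=18+27+23=68 → 98/275 = 0.3564
  gear: TP=176, FP=55+11+23=89, FN=37+50+40=127 → 352/568 = 0.6197
Macro-F1 score = mean = (0.6069 + 0.7076 + 0.3564 + 0.6197) / 4 = 0.573

0.573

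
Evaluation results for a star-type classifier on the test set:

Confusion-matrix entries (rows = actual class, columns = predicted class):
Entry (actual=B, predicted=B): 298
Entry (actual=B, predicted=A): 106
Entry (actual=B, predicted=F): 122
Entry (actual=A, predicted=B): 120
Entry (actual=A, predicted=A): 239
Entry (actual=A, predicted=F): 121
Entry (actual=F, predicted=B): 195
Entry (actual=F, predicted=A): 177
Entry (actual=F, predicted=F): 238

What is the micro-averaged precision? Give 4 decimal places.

Micro-averaging pools counts across classes: ΣTP=775, ΣFP=841, ΣFN=841.
Micro-precision = TP/(TP+FP) on pooled counts = 0.4796 (equals overall accuracy in single-label multiclass).

0.4796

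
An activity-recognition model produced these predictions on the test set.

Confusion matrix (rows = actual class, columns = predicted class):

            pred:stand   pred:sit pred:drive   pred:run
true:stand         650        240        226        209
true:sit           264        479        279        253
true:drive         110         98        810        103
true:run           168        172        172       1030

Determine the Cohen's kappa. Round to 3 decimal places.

0.418

Observed agreement pₒ = trace/N = 2969/5263 = 0.5641
Expected agreement pₑ = Σ (rowᵢ·colᵢ)/N² = (1325·1192 + 1275·989 + 1121·1487 + 1542·1595)/5263² = 0.2515
κ = (pₒ − pₑ)/(1 − pₑ) = (0.5641 − 0.2515)/(1 − 0.2515) = 0.418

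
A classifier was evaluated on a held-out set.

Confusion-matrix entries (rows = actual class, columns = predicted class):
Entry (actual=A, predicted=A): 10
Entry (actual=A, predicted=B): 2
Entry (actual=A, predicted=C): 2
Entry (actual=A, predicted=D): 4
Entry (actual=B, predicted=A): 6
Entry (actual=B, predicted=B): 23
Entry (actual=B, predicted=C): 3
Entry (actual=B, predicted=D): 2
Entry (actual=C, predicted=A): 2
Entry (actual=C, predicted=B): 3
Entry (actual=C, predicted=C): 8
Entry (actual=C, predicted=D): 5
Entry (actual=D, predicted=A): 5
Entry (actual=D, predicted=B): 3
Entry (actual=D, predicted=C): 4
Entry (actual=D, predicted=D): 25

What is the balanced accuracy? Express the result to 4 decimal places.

0.5880

Balanced accuracy = mean of per-class recall.
  A: recall = 10/18 = 0.55556
  B: recall = 23/34 = 0.67647
  C: recall = 8/18 = 0.44444
  D: recall = 25/37 = 0.67568
Mean = (0.55556 + 0.67647 + 0.44444 + 0.67568) / 4 = 0.5880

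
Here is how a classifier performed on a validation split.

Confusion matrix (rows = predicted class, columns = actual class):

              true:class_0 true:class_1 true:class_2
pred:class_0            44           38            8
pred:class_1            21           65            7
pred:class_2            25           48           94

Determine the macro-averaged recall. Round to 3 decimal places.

0.594

Per-class recall (TP/(TP+FN)):
  class_0: TP=44, FN=21+25=46 → 44/90 = 0.4889
  class_1: TP=65, FN=38+48=86 → 65/151 = 0.4305
  class_2: TP=94, FN=8+7=15 → 94/109 = 0.8624
Macro-recall = mean = (0.4889 + 0.4305 + 0.8624) / 3 = 0.594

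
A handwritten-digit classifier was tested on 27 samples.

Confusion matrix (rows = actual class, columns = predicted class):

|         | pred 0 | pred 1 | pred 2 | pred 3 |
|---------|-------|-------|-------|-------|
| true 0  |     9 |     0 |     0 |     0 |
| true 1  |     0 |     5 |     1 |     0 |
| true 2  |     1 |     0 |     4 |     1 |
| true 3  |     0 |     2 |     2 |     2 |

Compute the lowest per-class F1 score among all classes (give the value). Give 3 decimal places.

Per-class F1 score (2·TP/(2·TP+FP+FN)):
  0: TP=9, FP=0+1+0=1, FN=0+0+0=0 → 18/19 = 0.9474
  1: TP=5, FP=0+0+2=2, FN=0+1+0=1 → 10/13 = 0.7692
  2: TP=4, FP=0+1+2=3, FN=1+0+1=2 → 8/13 = 0.6154
  3: TP=2, FP=0+0+1=1, FN=0+2+2=4 → 4/9 = 0.4444
Lowest is class '3' with F1 score = 0.444.

0.444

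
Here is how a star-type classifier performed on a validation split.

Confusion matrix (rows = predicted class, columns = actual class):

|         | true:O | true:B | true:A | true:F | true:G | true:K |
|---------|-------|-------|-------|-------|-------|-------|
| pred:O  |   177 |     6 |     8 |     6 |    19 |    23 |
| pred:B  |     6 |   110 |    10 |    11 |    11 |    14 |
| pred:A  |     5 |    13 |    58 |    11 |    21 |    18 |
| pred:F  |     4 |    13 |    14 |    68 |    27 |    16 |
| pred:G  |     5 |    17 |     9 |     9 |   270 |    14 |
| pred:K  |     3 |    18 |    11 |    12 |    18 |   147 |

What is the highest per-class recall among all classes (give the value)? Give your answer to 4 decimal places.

Per-class recall (TP/(TP+FN)):
  O: TP=177, FN=6+5+4+5+3=23 → 177/200 = 0.88500
  B: TP=110, FN=6+13+13+17+18=67 → 110/177 = 0.62147
  A: TP=58, FN=8+10+14+9+11=52 → 58/110 = 0.52727
  F: TP=68, FN=6+11+11+9+12=49 → 68/117 = 0.58120
  G: TP=270, FN=19+11+21+27+18=96 → 270/366 = 0.73770
  K: TP=147, FN=23+14+18+16+14=85 → 147/232 = 0.63362
Highest is class 'O' with recall = 0.8850.

0.8850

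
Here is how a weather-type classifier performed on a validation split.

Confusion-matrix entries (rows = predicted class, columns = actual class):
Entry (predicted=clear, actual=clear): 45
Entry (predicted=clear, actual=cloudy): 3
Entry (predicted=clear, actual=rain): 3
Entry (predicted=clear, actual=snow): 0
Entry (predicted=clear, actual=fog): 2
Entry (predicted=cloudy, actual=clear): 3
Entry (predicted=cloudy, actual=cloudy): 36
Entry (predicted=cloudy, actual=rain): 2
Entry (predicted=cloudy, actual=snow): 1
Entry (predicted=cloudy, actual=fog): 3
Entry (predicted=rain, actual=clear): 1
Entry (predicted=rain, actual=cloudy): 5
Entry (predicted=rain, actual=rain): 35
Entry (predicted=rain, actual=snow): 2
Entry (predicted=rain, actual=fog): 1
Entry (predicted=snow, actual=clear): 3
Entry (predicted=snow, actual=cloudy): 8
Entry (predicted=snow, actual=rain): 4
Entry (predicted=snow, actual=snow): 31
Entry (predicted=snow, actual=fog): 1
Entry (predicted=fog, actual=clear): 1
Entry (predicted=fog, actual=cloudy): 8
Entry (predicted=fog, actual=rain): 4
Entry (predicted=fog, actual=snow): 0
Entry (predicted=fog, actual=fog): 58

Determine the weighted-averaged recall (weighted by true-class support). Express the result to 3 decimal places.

Per-class recall (TP/(TP+FN)):
  clear: TP=45, FN=3+1+3+1=8 → 45/53 = 0.8491
  cloudy: TP=36, FN=3+5+8+8=24 → 36/60 = 0.6000
  rain: TP=35, FN=3+2+4+4=13 → 35/48 = 0.7292
  snow: TP=31, FN=0+1+2+0=3 → 31/34 = 0.9118
  fog: TP=58, FN=2+3+1+1=7 → 58/65 = 0.8923
Weighted-recall = Σ (supportᵢ/N)·recallᵢ with N=260: (53/260)·0.8491 + (60/260)·0.6000 + (48/260)·0.7292 + (34/260)·0.9118 + (65/260)·0.8923 = 0.788

0.788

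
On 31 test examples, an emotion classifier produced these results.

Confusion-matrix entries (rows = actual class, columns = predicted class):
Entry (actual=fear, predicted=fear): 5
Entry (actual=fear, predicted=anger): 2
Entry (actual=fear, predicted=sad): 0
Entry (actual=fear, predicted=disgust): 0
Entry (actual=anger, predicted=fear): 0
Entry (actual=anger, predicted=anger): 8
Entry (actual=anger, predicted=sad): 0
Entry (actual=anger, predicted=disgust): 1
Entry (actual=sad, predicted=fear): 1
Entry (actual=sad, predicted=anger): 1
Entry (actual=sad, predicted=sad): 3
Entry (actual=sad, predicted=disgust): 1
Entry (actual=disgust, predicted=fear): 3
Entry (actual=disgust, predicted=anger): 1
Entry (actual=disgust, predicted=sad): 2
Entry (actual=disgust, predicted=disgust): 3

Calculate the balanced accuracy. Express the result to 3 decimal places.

0.609

Balanced accuracy = mean of per-class recall.
  fear: recall = 5/7 = 0.7143
  anger: recall = 8/9 = 0.8889
  sad: recall = 3/6 = 0.5000
  disgust: recall = 3/9 = 0.3333
Mean = (0.7143 + 0.8889 + 0.5000 + 0.3333) / 4 = 0.609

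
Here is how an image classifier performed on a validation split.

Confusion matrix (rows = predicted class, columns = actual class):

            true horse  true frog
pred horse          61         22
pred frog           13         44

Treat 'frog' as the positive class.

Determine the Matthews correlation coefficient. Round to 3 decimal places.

0.499

MCC = (TP·TN − FP·FN) / √((TP+FP)(TP+FN)(TN+FP)(TN+FN))
Numerator = 44·61 − 13·22 = 2398
Denominator = √(57·66·74·83) = √23106204 = 4806.8913
MCC = 2398 / 4806.8913 = 0.499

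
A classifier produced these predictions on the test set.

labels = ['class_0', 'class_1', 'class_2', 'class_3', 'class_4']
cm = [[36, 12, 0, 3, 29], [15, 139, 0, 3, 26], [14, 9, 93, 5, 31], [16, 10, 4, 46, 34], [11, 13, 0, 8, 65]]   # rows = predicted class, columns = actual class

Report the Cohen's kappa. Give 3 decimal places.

0.506

Observed agreement pₒ = trace/N = 379/622 = 0.6093
Expected agreement pₑ = Σ (rowᵢ·colᵢ)/N² = (92·80 + 183·183 + 97·152 + 65·110 + 185·97)/622² = 0.2086
κ = (pₒ − pₑ)/(1 − pₑ) = (0.6093 − 0.2086)/(1 − 0.2086) = 0.506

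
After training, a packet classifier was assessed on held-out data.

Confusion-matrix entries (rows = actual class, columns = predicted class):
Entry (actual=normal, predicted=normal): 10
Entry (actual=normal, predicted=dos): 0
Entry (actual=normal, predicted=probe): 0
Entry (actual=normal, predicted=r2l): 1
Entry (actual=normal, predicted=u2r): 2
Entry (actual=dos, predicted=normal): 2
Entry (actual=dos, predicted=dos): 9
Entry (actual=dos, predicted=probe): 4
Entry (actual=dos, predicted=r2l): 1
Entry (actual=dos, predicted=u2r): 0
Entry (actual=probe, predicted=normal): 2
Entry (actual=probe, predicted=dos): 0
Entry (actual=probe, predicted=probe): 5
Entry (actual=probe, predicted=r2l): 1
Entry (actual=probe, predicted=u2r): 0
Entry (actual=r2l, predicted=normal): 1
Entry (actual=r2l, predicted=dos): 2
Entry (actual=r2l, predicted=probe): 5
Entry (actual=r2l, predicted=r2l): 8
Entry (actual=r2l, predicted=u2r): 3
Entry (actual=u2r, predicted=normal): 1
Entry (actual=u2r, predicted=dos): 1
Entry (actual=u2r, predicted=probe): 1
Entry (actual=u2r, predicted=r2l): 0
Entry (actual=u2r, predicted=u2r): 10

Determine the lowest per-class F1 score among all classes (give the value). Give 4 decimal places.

0.4348

Per-class F1 score (2·TP/(2·TP+FP+FN)):
  normal: TP=10, FP=2+2+1+1=6, FN=0+0+1+2=3 → 20/29 = 0.68966
  dos: TP=9, FP=0+0+2+1=3, FN=2+4+1+0=7 → 18/28 = 0.64286
  probe: TP=5, FP=0+4+5+1=10, FN=2+0+1+0=3 → 10/23 = 0.43478
  r2l: TP=8, FP=1+1+1+0=3, FN=1+2+5+3=11 → 16/30 = 0.53333
  u2r: TP=10, FP=2+0+0+3=5, FN=1+1+1+0=3 → 20/28 = 0.71429
Lowest is class 'probe' with F1 score = 0.4348.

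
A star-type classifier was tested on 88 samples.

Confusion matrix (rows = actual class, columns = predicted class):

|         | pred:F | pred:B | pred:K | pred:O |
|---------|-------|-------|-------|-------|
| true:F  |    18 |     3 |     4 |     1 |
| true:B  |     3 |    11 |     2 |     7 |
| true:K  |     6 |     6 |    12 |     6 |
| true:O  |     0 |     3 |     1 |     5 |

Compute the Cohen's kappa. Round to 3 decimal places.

Observed agreement pₒ = trace/N = 46/88 = 0.5227
Expected agreement pₑ = Σ (rowᵢ·colᵢ)/N² = (26·27 + 23·23 + 30·19 + 9·19)/88² = 0.2546
κ = (pₒ − pₑ)/(1 − pₑ) = (0.5227 − 0.2546)/(1 − 0.2546) = 0.360

0.360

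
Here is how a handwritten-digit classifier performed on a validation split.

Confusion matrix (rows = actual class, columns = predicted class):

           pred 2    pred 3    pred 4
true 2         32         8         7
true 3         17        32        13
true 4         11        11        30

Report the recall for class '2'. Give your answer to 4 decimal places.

Take TP from the diagonal, FP from the rest of the '2' prediction marginal, FN from the rest of the '2' actual marginal.
recall = TP/(TP+FN).
2: TP=32, FN=8+7=15 → 32/47 = 0.68085

0.6809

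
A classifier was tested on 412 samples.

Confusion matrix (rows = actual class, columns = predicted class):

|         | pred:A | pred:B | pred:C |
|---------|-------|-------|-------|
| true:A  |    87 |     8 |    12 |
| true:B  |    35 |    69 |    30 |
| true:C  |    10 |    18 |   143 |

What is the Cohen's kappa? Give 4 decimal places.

Observed agreement pₒ = trace/N = 299/412 = 0.72573
Expected agreement pₑ = Σ (rowᵢ·colᵢ)/N² = (107·132 + 134·95 + 171·185)/412² = 0.34457
κ = (pₒ − pₑ)/(1 − pₑ) = (0.72573 − 0.34457)/(1 − 0.34457) = 0.5815

0.5815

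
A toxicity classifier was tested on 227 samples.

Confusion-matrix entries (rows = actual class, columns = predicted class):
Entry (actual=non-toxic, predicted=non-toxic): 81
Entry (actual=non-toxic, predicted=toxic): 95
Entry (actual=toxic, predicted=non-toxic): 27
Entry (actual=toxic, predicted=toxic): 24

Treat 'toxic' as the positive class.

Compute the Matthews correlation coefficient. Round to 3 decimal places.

-0.058

MCC = (TP·TN − FP·FN) / √((TP+FP)(TP+FN)(TN+FP)(TN+FN))
Numerator = 24·81 − 95·27 = -621
Denominator = √(119·51·176·108) = √115359552 = 10740.5564
MCC = -621 / 10740.5564 = -0.058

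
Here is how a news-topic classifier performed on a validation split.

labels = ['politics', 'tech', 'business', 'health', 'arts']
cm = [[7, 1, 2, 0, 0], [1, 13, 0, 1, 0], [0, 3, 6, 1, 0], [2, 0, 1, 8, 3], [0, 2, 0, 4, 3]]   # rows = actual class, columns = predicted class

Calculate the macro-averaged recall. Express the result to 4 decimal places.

Per-class recall (TP/(TP+FN)):
  politics: TP=7, FN=1+2+0+0=3 → 7/10 = 0.70000
  tech: TP=13, FN=1+0+1+0=2 → 13/15 = 0.86667
  business: TP=6, FN=0+3+1+0=4 → 6/10 = 0.60000
  health: TP=8, FN=2+0+1+3=6 → 8/14 = 0.57143
  arts: TP=3, FN=0+2+0+4=6 → 3/9 = 0.33333
Macro-recall = mean = (0.70000 + 0.86667 + 0.60000 + 0.57143 + 0.33333) / 5 = 0.6143

0.6143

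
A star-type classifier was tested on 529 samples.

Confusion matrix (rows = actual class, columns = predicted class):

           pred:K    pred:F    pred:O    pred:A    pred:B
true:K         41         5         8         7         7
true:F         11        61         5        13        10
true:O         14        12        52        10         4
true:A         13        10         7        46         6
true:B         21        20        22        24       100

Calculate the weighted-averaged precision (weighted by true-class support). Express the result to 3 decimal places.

0.605

Per-class precision (TP/(TP+FP)):
  K: TP=41, FP=11+14+13+21=59 → 41/100 = 0.4100
  F: TP=61, FP=5+12+10+20=47 → 61/108 = 0.5648
  O: TP=52, FP=8+5+7+22=42 → 52/94 = 0.5532
  A: TP=46, FP=7+13+10+24=54 → 46/100 = 0.4600
  B: TP=100, FP=7+10+4+6=27 → 100/127 = 0.7874
Weighted-precision = Σ (supportᵢ/N)·precisionᵢ with N=529: (68/529)·0.4100 + (100/529)·0.5648 + (92/529)·0.5532 + (82/529)·0.4600 + (187/529)·0.7874 = 0.605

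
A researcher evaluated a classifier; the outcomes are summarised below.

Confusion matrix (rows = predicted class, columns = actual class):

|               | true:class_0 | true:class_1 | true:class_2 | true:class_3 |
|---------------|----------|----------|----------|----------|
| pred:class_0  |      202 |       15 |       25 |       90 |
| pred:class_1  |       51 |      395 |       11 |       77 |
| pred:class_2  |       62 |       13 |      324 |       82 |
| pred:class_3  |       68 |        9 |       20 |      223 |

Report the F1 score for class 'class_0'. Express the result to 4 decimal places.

0.5650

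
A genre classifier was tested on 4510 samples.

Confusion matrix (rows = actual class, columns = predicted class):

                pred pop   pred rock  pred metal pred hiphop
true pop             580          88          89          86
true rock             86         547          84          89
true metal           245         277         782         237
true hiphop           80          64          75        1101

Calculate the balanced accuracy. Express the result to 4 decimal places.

0.6771

Balanced accuracy = mean of per-class recall.
  pop: recall = 580/843 = 0.68802
  rock: recall = 547/806 = 0.67866
  metal: recall = 782/1541 = 0.50746
  hiphop: recall = 1101/1320 = 0.83409
Mean = (0.68802 + 0.67866 + 0.50746 + 0.83409) / 4 = 0.6771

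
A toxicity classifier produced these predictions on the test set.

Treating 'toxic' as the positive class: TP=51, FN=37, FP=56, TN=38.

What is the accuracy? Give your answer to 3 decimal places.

Accuracy = (TP+TN)/N = (51+38)/182 = 0.489

0.489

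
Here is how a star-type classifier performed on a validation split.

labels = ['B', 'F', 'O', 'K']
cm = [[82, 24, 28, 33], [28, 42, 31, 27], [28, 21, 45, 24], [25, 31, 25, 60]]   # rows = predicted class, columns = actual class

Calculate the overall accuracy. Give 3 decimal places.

Accuracy = trace / total = (82+42+45+60=229) / 554 = 229/554 = 0.413

0.413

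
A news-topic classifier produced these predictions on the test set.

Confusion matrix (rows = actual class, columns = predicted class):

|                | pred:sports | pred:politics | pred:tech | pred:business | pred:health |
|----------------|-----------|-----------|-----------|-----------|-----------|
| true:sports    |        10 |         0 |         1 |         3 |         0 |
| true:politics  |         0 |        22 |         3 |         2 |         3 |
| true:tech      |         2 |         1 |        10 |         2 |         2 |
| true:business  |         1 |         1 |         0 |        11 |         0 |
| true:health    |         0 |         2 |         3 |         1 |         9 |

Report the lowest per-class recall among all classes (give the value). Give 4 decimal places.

0.5882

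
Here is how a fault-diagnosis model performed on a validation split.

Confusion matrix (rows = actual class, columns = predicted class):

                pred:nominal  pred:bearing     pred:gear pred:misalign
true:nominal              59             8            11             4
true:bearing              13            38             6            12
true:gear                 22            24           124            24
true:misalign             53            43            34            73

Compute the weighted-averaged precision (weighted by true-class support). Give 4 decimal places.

0.5926

Per-class precision (TP/(TP+FP)):
  nominal: TP=59, FP=13+22+53=88 → 59/147 = 0.40136
  bearing: TP=38, FP=8+24+43=75 → 38/113 = 0.33628
  gear: TP=124, FP=11+6+34=51 → 124/175 = 0.70857
  misalign: TP=73, FP=4+12+24=40 → 73/113 = 0.64602
Weighted-precision = Σ (supportᵢ/N)·precisionᵢ with N=548: (82/548)·0.40136 + (69/548)·0.33628 + (194/548)·0.70857 + (203/548)·0.64602 = 0.5926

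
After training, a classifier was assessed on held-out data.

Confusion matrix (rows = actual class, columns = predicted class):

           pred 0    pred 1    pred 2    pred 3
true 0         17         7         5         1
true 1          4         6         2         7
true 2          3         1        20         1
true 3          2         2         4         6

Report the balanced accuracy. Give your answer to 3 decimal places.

0.528

Balanced accuracy = mean of per-class recall.
  0: recall = 17/30 = 0.5667
  1: recall = 6/19 = 0.3158
  2: recall = 20/25 = 0.8000
  3: recall = 6/14 = 0.4286
Mean = (0.5667 + 0.3158 + 0.8000 + 0.4286) / 4 = 0.528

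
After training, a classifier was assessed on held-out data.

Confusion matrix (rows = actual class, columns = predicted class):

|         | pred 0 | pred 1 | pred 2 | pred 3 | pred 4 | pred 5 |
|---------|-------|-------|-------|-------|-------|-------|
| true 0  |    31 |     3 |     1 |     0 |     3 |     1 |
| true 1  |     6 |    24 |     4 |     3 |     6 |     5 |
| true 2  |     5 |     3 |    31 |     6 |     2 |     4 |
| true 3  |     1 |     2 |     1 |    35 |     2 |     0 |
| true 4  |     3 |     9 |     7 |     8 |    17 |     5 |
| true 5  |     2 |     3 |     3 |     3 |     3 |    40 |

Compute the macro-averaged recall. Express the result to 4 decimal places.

0.6407

Per-class recall (TP/(TP+FN)):
  0: TP=31, FN=3+1+0+3+1=8 → 31/39 = 0.79487
  1: TP=24, FN=6+4+3+6+5=24 → 24/48 = 0.50000
  2: TP=31, FN=5+3+6+2+4=20 → 31/51 = 0.60784
  3: TP=35, FN=1+2+1+2+0=6 → 35/41 = 0.85366
  4: TP=17, FN=3+9+7+8+5=32 → 17/49 = 0.34694
  5: TP=40, FN=2+3+3+3+3=14 → 40/54 = 0.74074
Macro-recall = mean = (0.79487 + 0.50000 + 0.60784 + 0.85366 + 0.34694 + 0.74074) / 6 = 0.6407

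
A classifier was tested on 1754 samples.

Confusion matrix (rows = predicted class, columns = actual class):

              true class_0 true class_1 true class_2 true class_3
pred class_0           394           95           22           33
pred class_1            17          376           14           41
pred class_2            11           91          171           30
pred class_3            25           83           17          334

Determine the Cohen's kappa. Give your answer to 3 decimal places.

0.631

Observed agreement pₒ = trace/N = 1275/1754 = 0.7269
Expected agreement pₑ = Σ (rowᵢ·colᵢ)/N² = (447·544 + 645·448 + 224·303 + 438·459)/1754² = 0.2604
κ = (pₒ − pₑ)/(1 − pₑ) = (0.7269 − 0.2604)/(1 − 0.2604) = 0.631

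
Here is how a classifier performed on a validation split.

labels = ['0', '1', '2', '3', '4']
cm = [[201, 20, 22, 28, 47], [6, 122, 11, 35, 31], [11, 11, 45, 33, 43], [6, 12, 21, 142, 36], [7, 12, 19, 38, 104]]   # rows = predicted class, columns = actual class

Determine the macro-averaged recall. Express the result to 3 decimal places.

Per-class recall (TP/(TP+FN)):
  0: TP=201, FN=6+11+6+7=30 → 201/231 = 0.8701
  1: TP=122, FN=20+11+12+12=55 → 122/177 = 0.6893
  2: TP=45, FN=22+11+21+19=73 → 45/118 = 0.3814
  3: TP=142, FN=28+35+33+38=134 → 142/276 = 0.5145
  4: TP=104, FN=47+31+43+36=157 → 104/261 = 0.3985
Macro-recall = mean = (0.8701 + 0.6893 + 0.3814 + 0.5145 + 0.3985) / 5 = 0.571

0.571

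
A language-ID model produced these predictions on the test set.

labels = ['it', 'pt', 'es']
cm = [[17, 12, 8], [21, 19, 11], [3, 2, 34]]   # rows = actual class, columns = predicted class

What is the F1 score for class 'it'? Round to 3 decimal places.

0.436

F1 score = 2·TP/(2·TP+FP+FN).
it: TP=17, FP=21+3=24, FN=12+8=20 → 34/78 = 0.4359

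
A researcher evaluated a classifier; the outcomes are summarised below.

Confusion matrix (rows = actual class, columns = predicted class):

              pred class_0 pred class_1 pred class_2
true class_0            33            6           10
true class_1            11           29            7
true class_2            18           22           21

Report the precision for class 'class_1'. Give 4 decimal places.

0.5088

Take TP from the diagonal, FP from the rest of the 'class_1' prediction marginal, FN from the rest of the 'class_1' actual marginal.
precision = TP/(TP+FP).
class_1: TP=29, FP=6+22=28 → 29/57 = 0.50877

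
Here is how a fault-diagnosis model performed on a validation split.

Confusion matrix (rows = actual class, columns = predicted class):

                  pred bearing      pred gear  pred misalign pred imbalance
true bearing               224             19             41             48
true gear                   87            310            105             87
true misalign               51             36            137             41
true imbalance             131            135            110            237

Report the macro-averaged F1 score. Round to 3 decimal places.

0.498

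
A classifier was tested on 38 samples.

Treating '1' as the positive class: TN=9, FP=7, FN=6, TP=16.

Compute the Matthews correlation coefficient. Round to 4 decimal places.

0.2927

MCC = (TP·TN − FP·FN) / √((TP+FP)(TP+FN)(TN+FP)(TN+FN))
Numerator = 16·9 − 7·6 = 102
Denominator = √(23·22·16·15) = √121440 = 348.4824
MCC = 102 / 348.4824 = 0.2927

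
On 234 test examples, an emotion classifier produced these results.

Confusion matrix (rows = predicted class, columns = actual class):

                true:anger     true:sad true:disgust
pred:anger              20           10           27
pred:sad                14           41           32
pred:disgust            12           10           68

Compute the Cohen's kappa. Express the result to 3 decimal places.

Observed agreement pₒ = trace/N = 129/234 = 0.5513
Expected agreement pₑ = Σ (rowᵢ·colᵢ)/N² = (46·57 + 61·87 + 127·90)/234² = 0.3536
κ = (pₒ − pₑ)/(1 − pₑ) = (0.5513 − 0.3536)/(1 − 0.3536) = 0.306

0.306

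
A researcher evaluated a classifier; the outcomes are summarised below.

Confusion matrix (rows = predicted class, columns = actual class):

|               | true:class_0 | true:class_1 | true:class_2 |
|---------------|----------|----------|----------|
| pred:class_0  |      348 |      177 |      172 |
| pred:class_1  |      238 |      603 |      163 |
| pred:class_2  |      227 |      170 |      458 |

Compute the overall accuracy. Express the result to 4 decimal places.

0.5513

Accuracy = trace / total = (348+603+458=1409) / 2556 = 1409/2556 = 0.5513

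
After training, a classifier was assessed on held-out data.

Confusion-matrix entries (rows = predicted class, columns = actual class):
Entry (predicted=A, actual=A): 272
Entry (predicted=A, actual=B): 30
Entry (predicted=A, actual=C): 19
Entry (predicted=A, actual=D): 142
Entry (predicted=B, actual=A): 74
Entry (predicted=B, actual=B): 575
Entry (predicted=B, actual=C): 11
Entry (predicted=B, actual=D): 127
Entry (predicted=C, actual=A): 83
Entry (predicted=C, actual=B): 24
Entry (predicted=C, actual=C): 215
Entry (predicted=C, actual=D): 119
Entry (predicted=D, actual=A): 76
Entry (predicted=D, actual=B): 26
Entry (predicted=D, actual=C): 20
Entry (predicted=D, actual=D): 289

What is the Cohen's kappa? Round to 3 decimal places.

Observed agreement pₒ = trace/N = 1351/2102 = 0.6427
Expected agreement pₑ = Σ (rowᵢ·colᵢ)/N² = (505·463 + 655·787 + 265·441 + 677·411)/2102² = 0.2590
κ = (pₒ − pₑ)/(1 − pₑ) = (0.6427 − 0.2590)/(1 − 0.2590) = 0.518

0.518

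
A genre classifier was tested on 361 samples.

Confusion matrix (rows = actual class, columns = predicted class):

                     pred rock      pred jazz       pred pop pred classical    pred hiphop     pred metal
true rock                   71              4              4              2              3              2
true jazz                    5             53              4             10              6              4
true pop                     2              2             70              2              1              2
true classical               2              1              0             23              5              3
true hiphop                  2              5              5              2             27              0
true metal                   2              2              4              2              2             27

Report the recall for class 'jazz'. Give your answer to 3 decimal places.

0.646

Treat 'jazz' as positive and all other classes as negative.
recall = TP/(TP+FN).
jazz: TP=53, FN=5+4+10+6+4=29 → 53/82 = 0.6463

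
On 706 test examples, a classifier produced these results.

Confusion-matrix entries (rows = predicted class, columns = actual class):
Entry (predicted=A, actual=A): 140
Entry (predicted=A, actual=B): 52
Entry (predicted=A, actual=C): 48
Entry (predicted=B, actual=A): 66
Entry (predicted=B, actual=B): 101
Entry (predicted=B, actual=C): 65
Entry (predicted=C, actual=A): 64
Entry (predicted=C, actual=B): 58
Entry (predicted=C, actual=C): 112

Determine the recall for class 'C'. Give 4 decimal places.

0.4978

recall = TP/(TP+FN).
C: TP=112, FN=48+65=113 → 112/225 = 0.49778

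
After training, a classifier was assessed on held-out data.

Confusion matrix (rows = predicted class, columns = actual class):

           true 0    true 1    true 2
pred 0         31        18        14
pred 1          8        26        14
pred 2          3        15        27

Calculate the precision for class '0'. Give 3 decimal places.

0.492

Treat '0' as positive and all other classes as negative.
precision = TP/(TP+FP).
0: TP=31, FP=18+14=32 → 31/63 = 0.4921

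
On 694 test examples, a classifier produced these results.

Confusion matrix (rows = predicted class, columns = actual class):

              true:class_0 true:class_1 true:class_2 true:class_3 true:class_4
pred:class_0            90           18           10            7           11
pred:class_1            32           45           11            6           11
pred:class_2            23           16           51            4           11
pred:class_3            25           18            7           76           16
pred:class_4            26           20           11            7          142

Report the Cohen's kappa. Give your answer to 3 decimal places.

Observed agreement pₒ = trace/N = 404/694 = 0.5821
Expected agreement pₑ = Σ (rowᵢ·colᵢ)/N² = (196·136 + 117·105 + 90·105 + 100·142 + 191·206)/694² = 0.2116
κ = (pₒ − pₑ)/(1 − pₑ) = (0.5821 − 0.2116)/(1 − 0.2116) = 0.470

0.470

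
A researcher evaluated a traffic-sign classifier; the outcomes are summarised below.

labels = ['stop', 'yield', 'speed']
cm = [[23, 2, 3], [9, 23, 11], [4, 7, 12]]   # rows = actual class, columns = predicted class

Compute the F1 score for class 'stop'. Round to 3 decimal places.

0.719

Take TP from the diagonal, FP from the rest of the 'stop' prediction marginal, FN from the rest of the 'stop' actual marginal.
F1 score = 2·TP/(2·TP+FP+FN).
stop: TP=23, FP=9+4=13, FN=2+3=5 → 46/64 = 0.7188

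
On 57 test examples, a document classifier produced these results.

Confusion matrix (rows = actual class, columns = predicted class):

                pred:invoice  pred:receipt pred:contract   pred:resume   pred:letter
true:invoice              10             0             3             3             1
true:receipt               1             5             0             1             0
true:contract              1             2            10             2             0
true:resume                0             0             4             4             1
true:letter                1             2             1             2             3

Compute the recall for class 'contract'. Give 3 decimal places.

Treat 'contract' as positive and all other classes as negative.
recall = TP/(TP+FN).
contract: TP=10, FN=1+2+2+0=5 → 10/15 = 0.6667

0.667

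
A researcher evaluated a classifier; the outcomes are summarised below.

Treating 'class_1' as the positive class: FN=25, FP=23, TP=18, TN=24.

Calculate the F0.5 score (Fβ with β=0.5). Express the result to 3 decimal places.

0.435

Fβ = (1+β²)·TP / ((1+β²)·TP + β²·FN + FP), with β²=1/4
= 1.25·18 / (1.25·18 + 0.25·25 + 23) = 0.435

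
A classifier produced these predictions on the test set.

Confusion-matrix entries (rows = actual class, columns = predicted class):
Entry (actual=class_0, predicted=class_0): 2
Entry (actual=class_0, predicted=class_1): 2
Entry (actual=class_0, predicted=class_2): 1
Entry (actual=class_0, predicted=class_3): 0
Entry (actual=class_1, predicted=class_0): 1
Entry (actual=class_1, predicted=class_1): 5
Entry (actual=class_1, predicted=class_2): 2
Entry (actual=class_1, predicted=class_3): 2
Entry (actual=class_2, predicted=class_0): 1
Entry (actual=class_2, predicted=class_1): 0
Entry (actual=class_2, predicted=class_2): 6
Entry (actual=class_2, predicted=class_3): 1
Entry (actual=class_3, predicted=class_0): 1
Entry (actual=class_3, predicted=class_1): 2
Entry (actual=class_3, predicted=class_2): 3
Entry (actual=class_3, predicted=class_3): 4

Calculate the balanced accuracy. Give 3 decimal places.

Balanced accuracy = mean of per-class recall.
  class_0: recall = 2/5 = 0.4000
  class_1: recall = 5/10 = 0.5000
  class_2: recall = 6/8 = 0.7500
  class_3: recall = 4/10 = 0.4000
Mean = (0.4000 + 0.5000 + 0.7500 + 0.4000) / 4 = 0.513

0.513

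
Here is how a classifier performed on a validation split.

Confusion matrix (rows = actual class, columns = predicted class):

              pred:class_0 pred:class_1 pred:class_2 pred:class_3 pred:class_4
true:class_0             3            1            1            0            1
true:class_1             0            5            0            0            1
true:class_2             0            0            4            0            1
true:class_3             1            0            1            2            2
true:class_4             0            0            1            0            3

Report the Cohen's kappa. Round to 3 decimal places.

Observed agreement pₒ = trace/N = 17/27 = 0.6296
Expected agreement pₑ = Σ (rowᵢ·colᵢ)/N² = (6·4 + 6·6 + 5·7 + 6·2 + 4·8)/27² = 0.1907
κ = (pₒ − pₑ)/(1 − pₑ) = (0.6296 − 0.1907)/(1 − 0.1907) = 0.542

0.542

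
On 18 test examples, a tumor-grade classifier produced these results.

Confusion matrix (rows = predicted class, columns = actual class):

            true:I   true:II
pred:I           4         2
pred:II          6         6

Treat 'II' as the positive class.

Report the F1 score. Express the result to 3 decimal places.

Precision = TP/(TP+FP) = 6/12 = 0.5000
Recall = TP/(TP+FN) = 6/8 = 0.7500
F1 = 2·TP/(2·TP+FP+FN) = 12/20 = 0.600

0.600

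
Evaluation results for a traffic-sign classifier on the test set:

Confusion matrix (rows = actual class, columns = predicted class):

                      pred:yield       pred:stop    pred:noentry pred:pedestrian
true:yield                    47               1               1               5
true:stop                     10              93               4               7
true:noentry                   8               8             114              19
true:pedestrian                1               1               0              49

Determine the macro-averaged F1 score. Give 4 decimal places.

0.8098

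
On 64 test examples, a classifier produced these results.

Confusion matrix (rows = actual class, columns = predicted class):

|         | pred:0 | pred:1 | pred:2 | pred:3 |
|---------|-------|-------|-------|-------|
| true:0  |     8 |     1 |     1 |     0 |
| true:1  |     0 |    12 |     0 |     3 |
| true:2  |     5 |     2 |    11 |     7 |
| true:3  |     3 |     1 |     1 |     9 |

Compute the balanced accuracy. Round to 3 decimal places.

0.671

Balanced accuracy = mean of per-class recall.
  0: recall = 8/10 = 0.8000
  1: recall = 12/15 = 0.8000
  2: recall = 11/25 = 0.4400
  3: recall = 9/14 = 0.6429
Mean = (0.8000 + 0.8000 + 0.4400 + 0.6429) / 4 = 0.671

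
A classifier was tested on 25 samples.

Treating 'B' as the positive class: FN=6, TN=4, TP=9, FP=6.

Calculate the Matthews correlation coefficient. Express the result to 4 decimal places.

0.0000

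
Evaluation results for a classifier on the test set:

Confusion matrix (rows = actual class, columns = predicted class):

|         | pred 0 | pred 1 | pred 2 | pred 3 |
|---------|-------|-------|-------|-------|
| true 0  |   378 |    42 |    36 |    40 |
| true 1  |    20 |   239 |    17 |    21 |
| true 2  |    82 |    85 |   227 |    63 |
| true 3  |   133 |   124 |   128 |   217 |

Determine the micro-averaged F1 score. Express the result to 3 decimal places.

Micro-averaging pools counts across classes: ΣTP=1061, ΣFP=791, ΣFN=791.
Micro-F1 score = 2·TP/(2·TP+FP+FN) on pooled counts = 0.573 (equals overall accuracy in single-label multiclass).

0.573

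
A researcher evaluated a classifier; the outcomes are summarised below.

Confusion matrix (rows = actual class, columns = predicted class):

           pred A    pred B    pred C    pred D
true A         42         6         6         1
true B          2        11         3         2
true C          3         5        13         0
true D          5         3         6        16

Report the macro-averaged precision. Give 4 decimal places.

Per-class precision (TP/(TP+FP)):
  A: TP=42, FP=2+3+5=10 → 42/52 = 0.80769
  B: TP=11, FP=6+5+3=14 → 11/25 = 0.44000
  C: TP=13, FP=6+3+6=15 → 13/28 = 0.46429
  D: TP=16, FP=1+2+0=3 → 16/19 = 0.84211
Macro-precision = mean = (0.80769 + 0.44000 + 0.46429 + 0.84211) / 4 = 0.6385

0.6385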